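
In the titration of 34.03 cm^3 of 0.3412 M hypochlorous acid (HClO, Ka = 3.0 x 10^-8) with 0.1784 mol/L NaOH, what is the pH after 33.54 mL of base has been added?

Initial n(HClO) = 0.3412 x 0.03403 = 0.01161 mol.
n(NaOH) added = 0.1784 x 0.03354 = 0.005984 mol, converting that many moles of HClO to ClO-.
Remaining n(HClO) = 0.005627 mol; n(ClO-) = 0.005984 mol.
By Henderson-Hasselbalch, pH = pKa + log([A^-]/[HA]) = 7.52 + log(0.005984/0.005627) = 7.52 + (+0.03) = 7.55.

7.55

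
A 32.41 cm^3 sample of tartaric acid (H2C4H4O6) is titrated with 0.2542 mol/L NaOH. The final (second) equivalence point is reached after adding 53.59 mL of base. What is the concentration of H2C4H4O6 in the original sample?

n(NaOH) = 0.2542 x 0.05359 = 0.01362 mol.
At the final (second) equivalence point, 2 mol OH^- react per mol H2C4H4O6, so n(H2C4H4O6) = 0.01362 / 2 = 0.006811 mol.
[H2C4H4O6] = 0.006811 / 0.03241 L = 0.210 M.

0.210 M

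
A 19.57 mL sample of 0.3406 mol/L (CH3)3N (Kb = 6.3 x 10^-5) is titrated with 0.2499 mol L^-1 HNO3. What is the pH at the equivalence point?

n((CH3)3N) = 0.3406 x 0.01957 = 0.006666 mol; V(HNO3) at equivalence = 0.006666/0.2499 = 0.02667 L.
At equivalence the base is fully converted to (CH3)3NH+; total volume = 0.04624 L, so [(CH3)3NH+] = 0.006666/0.04624 = 0.1441 M.
Ka((CH3)3NH+) = Kw/Kb = 1.0e-14 / 6.3 x 10^-5 = 1.59e-10.
[H^+] = sqrt(Ka x [(CH3)3NH+]) = sqrt(1.59e-10 x 0.1441) = 4.78e-6 M.
pH = -log(4.78e-6) = 5.32.

5.32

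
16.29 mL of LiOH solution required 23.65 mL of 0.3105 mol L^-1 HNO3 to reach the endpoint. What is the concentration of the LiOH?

0.451 M

n(HNO3) delivered = 0.3105 x 0.02365 = 0.007343 mol.
For a 1:1 reaction, n(LiOH) = 0.007343 mol.
[LiOH] = 0.007343 mol / 0.01629 L = 0.451 M.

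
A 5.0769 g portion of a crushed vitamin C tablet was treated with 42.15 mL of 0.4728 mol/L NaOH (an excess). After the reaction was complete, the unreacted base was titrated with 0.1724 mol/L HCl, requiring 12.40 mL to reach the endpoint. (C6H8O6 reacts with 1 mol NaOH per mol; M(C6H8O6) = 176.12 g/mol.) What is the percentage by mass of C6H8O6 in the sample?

Total n(NaOH) added = 0.4728 x 0.04215 = 0.01993 mol.
n(HCl) used = 0.1724 x 0.01240 = 0.002138 mol, which equals the excess n(NaOH).
So n(NaOH) consumed by the sample = 0.01993 - 0.002138 = 0.01779 mol.
n(C6H8O6) = 0.01779 / 1 = 0.01779 mol.
mass C6H8O6 = 0.01779 x 176.12 = 3.133 g, so %C6H8O6 = 3.133/5.0769 x 100 = 61.7%.

61.7%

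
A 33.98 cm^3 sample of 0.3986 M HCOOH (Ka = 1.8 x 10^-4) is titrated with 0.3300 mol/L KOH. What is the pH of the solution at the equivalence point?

8.50

n(HCOOH) = 0.3986 x 0.03398 = 0.01354 mol; V(KOH) at equivalence = 0.01354/0.3300 = 0.04104 L.
At equivalence all the acid is converted to HCOO-; total volume = 0.03398 + 0.04104 = 0.07502 L, so [HCOO-] = 0.01354/0.07502 = 0.1805 M.
Kb = Kw/Ka = 1.0e-14 / 1.8 x 10^-4 = 5.56e-11.
[OH^-] = sqrt(Kb x [HCOO-]) = sqrt(5.56e-11 x 0.1805) = 3.17e-6 M.
pOH = 5.50, so pH = 14.00 - 5.50 = 8.50.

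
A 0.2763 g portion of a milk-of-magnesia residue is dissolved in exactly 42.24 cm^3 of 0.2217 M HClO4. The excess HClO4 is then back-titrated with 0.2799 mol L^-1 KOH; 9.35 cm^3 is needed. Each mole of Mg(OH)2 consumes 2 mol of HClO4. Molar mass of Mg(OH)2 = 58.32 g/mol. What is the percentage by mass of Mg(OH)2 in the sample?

71.2%

Total n(HClO4) added = 0.2217 x 0.04224 = 0.009365 mol.
n(KOH) used = 0.2799 x 0.009350 = 0.002617 mol, which equals the excess n(HClO4).
So n(HClO4) consumed by the sample = 0.009365 - 0.002617 = 0.006748 mol.
n(Mg(OH)2) = 0.006748 / 2 = 0.003374 mol.
mass Mg(OH)2 = 0.003374 x 58.32 = 0.1968 g, so %Mg(OH)2 = 0.1968/0.2763 x 100 = 71.2%.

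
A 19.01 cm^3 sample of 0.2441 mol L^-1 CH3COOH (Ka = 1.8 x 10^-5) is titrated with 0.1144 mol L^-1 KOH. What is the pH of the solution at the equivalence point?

8.82

n(CH3COOH) = 0.2441 x 0.01901 = 0.004640 mol; V(KOH) at equivalence = 0.004640/0.1144 = 0.04056 L.
At equivalence all the acid is converted to CH3COO-; total volume = 0.01901 + 0.04056 = 0.05957 L, so [CH3COO-] = 0.004640/0.05957 = 0.07789 M.
Kb = Kw/Ka = 1.0e-14 / 1.8 x 10^-5 = 5.56e-10.
[OH^-] = sqrt(Kb x [CH3COO-]) = sqrt(5.56e-10 x 0.07789) = 6.58e-6 M.
pOH = 5.18, so pH = 14.00 - 5.18 = 8.82.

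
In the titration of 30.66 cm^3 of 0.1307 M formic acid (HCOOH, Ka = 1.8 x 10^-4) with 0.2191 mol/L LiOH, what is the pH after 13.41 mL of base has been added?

4.18

Initial n(HCOOH) = 0.1307 x 0.03066 = 0.004007 mol.
n(LiOH) added = 0.2191 x 0.01341 = 0.002938 mol, converting that many moles of HCOOH to HCOO-.
Remaining n(HCOOH) = 0.001069 mol; n(HCOO-) = 0.002938 mol.
By Henderson-Hasselbalch, pH = pKa + log([A^-]/[HA]) = 3.74 + log(0.002938/0.001069) = 3.74 + (+0.44) = 4.18.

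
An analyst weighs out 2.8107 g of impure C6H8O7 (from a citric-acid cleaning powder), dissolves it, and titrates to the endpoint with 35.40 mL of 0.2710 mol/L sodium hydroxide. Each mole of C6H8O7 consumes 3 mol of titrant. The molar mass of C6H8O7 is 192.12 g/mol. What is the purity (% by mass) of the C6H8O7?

21.9%

n(NaOH) = 0.2710 x 0.03540 = 0.009593 mol.
n(C6H8O7) = 0.009593 / 3 = 0.003198 mol.
mass of C6H8O7 = 0.003198 x 192.12 = 0.6144 g.
% purity = 0.6144 / 2.8107 x 100 = 21.9%.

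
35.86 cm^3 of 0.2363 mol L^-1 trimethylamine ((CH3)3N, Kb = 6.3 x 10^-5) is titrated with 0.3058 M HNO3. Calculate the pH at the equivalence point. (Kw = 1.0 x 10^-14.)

n((CH3)3N) = 0.2363 x 0.03586 = 0.008474 mol; V(HNO3) at equivalence = 0.008474/0.3058 = 0.02771 L.
At equivalence the base is fully converted to (CH3)3NH+; total volume = 0.06357 L, so [(CH3)3NH+] = 0.008474/0.06357 = 0.1333 M.
Ka((CH3)3NH+) = Kw/Kb = 1.0e-14 / 6.3 x 10^-5 = 1.59e-10.
[H^+] = sqrt(Ka x [(CH3)3NH+]) = sqrt(1.59e-10 x 0.1333) = 4.60e-6 M.
pH = -log(4.60e-6) = 5.34.

5.34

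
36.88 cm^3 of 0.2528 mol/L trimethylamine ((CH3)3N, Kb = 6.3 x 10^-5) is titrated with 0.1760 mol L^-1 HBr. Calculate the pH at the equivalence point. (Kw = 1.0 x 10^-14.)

5.39

n((CH3)3N) = 0.2528 x 0.03688 = 0.009323 mol; V(HBr) at equivalence = 0.009323/0.1760 = 0.05297 L.
At equivalence the base is fully converted to (CH3)3NH+; total volume = 0.08985 L, so [(CH3)3NH+] = 0.009323/0.08985 = 0.1038 M.
Ka((CH3)3NH+) = Kw/Kb = 1.0e-14 / 6.3 x 10^-5 = 1.59e-10.
[H^+] = sqrt(Ka x [(CH3)3NH+]) = sqrt(1.59e-10 x 0.1038) = 4.06e-6 M.
pH = -log(4.06e-6) = 5.39.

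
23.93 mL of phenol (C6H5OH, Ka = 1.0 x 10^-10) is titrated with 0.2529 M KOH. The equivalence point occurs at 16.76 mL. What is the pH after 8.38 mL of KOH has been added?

10.00

8.38 mL is exactly half the equivalence volume (16.76/2), i.e. the half-equivalence point.
There, n(HA) = n(A^-), so pH = pKa = -log(1.0 x 10^-10) = 10.00.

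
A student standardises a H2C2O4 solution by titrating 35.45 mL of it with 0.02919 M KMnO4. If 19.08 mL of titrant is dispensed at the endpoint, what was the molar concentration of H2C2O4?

n(KMnO4) = 0.02919 x 0.01908 = 0.0005569 mol.
From the balanced equation, 2 mol KMnO4 reacts with 5 mol H2C2O4, so n(H2C2O4) = 0.0005569 x 5/2 = 0.001392 mol.
[H2C2O4] = 0.001392 / 0.03545 L = 0.0393 M.

0.0393 M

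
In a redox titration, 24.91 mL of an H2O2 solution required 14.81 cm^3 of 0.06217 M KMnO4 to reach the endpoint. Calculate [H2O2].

0.0924 M

n(KMnO4) = 0.06217 x 0.01481 = 0.0009207 mol.
From the balanced equation, 2 mol KMnO4 reacts with 5 mol H2O2, so n(H2O2) = 0.0009207 x 5/2 = 0.002302 mol.
[H2O2] = 0.002302 / 0.02491 L = 0.0924 M.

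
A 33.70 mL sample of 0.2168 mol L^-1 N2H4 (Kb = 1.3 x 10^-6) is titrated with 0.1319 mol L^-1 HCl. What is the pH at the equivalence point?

n(N2H4) = 0.2168 x 0.03370 = 0.007306 mol; V(HCl) at equivalence = 0.007306/0.1319 = 0.05539 L.
At equivalence the base is fully converted to N2H5+; total volume = 0.08909 L, so [N2H5+] = 0.007306/0.08909 = 0.08201 M.
Ka(N2H5+) = Kw/Kb = 1.0e-14 / 1.3 x 10^-6 = 7.69e-9.
[H^+] = sqrt(Ka x [N2H5+]) = sqrt(7.69e-9 x 0.08201) = 2.51e-5 M.
pH = -log(2.51e-5) = 4.60.

4.60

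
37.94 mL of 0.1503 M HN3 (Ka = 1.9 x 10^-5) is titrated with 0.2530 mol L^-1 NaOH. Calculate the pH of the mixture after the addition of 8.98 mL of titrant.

4.54

Initial n(HN3) = 0.1503 x 0.03794 = 0.005702 mol.
n(NaOH) added = 0.2530 x 0.008980 = 0.002272 mol, converting that many moles of HN3 to N3-.
Remaining n(HN3) = 0.003430 mol; n(N3-) = 0.002272 mol.
By Henderson-Hasselbalch, pH = pKa + log([A^-]/[HA]) = 4.72 + log(0.002272/0.003430) = 4.72 + (-0.18) = 4.54.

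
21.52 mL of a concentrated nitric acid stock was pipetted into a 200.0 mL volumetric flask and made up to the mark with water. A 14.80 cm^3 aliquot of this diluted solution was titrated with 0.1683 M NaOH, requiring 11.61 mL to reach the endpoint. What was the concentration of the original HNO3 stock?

n(NaOH) = 0.1683 x 0.01161 = 0.001954 mol.
n(HNO3) in the aliquot = 0.001954 mol.
[diluted HNO3] = 0.001954 / 0.01480 = 0.1320 M.
Dilution factor = 200.0/21.52 = 9.294, so [stock] = 0.1320 x 9.294 = 1.23 M.

1.23 M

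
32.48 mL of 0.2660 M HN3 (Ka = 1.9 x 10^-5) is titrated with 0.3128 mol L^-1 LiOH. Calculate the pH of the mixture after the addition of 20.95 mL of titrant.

5.22

Initial n(HN3) = 0.2660 x 0.03248 = 0.008640 mol.
n(LiOH) added = 0.3128 x 0.02095 = 0.006553 mol, converting that many moles of HN3 to N3-.
Remaining n(HN3) = 0.002087 mol; n(N3-) = 0.006553 mol.
By Henderson-Hasselbalch, pH = pKa + log([A^-]/[HA]) = 4.72 + log(0.006553/0.002087) = 4.72 + (+0.50) = 5.22.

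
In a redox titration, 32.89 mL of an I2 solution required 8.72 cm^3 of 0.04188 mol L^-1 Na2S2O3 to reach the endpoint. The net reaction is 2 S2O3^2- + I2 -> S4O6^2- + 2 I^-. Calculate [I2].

n(Na2S2O3) = 0.04188 x 0.008720 = 0.0003652 mol.
From the balanced equation, 2 mol Na2S2O3 reacts with 1 mol I2, so n(I2) = 0.0003652 x 1/2 = 0.0001826 mol.
[I2] = 0.0001826 / 0.03289 L = 0.00555 M.

0.00555 M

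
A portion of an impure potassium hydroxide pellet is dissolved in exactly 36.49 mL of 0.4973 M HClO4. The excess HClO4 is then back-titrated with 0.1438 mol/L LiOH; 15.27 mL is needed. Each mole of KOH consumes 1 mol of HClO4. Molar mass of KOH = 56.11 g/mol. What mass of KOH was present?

Total n(HClO4) added = 0.4973 x 0.03649 = 0.01815 mol.
n(LiOH) used = 0.1438 x 0.01527 = 0.002196 mol, which equals the excess n(HClO4).
So n(HClO4) consumed by the sample = 0.01815 - 0.002196 = 0.01595 mol.
n(KOH) = 0.01595 / 1 = 0.01595 mol.
mass = 0.01595 mol x 56.11 g/mol = 0.895 g.

0.895 g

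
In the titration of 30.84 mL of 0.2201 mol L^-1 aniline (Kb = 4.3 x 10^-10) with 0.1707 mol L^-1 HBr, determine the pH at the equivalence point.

n(C6H5NH2) = 0.2201 x 0.03084 = 0.006788 mol; V(HBr) at equivalence = 0.006788/0.1707 = 0.03976 L.
At equivalence the base is fully converted to C6H5NH3+; total volume = 0.07060 L, so [C6H5NH3+] = 0.006788/0.07060 = 0.09614 M.
Ka(C6H5NH3+) = Kw/Kb = 1.0e-14 / 4.3 x 10^-10 = 2.33e-5.
[H^+] = sqrt(Ka x [C6H5NH3+]) = sqrt(2.33e-5 x 0.09614) = 0.00150 M.
pH = -log(0.00150) = 2.83.

2.83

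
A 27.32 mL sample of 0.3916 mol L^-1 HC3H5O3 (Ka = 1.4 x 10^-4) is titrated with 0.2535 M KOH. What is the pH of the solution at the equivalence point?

8.52

n(HC3H5O3) = 0.3916 x 0.02732 = 0.01070 mol; V(KOH) at equivalence = 0.01070/0.2535 = 0.04220 L.
At equivalence all the acid is converted to C3H5O3-; total volume = 0.02732 + 0.04220 = 0.06952 L, so [C3H5O3-] = 0.01070/0.06952 = 0.1539 M.
Kb = Kw/Ka = 1.0e-14 / 1.4 x 10^-4 = 7.14e-11.
[OH^-] = sqrt(Kb x [C3H5O3-]) = sqrt(7.14e-11 x 0.1539) = 3.32e-6 M.
pOH = 5.48, so pH = 14.00 - 5.48 = 8.52.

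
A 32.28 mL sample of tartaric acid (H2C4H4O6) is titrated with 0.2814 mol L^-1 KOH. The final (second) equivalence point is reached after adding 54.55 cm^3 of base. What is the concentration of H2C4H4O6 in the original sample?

0.238 M

n(KOH) = 0.2814 x 0.05455 = 0.01535 mol.
At the final (second) equivalence point, 2 mol OH^- react per mol H2C4H4O6, so n(H2C4H4O6) = 0.01535 / 2 = 0.007675 mol.
[H2C4H4O6] = 0.007675 / 0.03228 L = 0.238 M.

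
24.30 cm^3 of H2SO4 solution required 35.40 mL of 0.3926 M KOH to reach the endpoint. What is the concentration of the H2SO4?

0.286 M

n(KOH) delivered = 0.3926 x 0.03540 = 0.01390 mol.
The reaction is 1 H2SO4 + 2 KOH, so n(H2SO4) = 0.01390 x 1/2 = 0.006949 mol.
[H2SO4] = 0.006949 mol / 0.02430 L = 0.286 M.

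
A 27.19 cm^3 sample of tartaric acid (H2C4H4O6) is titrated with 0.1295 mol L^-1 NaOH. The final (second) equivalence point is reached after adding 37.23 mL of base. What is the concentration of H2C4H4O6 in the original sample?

n(NaOH) = 0.1295 x 0.03723 = 0.004821 mol.
At the final (second) equivalence point, 2 mol OH^- react per mol H2C4H4O6, so n(H2C4H4O6) = 0.004821 / 2 = 0.002411 mol.
[H2C4H4O6] = 0.002411 / 0.02719 L = 0.0887 M.

0.0887 M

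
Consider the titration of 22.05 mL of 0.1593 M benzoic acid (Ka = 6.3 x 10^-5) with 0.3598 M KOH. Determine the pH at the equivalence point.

8.62

n(C6H5COOH) = 0.1593 x 0.02205 = 0.003513 mol; V(KOH) at equivalence = 0.003513/0.3598 = 0.009763 L.
At equivalence all the acid is converted to C6H5COO-; total volume = 0.02205 + 0.009763 = 0.03181 L, so [C6H5COO-] = 0.003513/0.03181 = 0.1104 M.
Kb = Kw/Ka = 1.0e-14 / 6.3 x 10^-5 = 1.59e-10.
[OH^-] = sqrt(Kb x [C6H5COO-]) = sqrt(1.59e-10 x 0.1104) = 4.19e-6 M.
pOH = 5.38, so pH = 14.00 - 5.38 = 8.62.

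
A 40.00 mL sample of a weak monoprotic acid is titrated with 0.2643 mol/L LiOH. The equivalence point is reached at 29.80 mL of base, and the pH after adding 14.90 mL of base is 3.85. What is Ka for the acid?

14.90 mL is half of the equivalence volume, so this is the half-equivalence point where [HA] = [A^-].
At half-equivalence pH = pKa, so pKa = 3.85.
Ka = 10^(-3.85) = 1.4 x 10^-4.

1.4 x 10^-4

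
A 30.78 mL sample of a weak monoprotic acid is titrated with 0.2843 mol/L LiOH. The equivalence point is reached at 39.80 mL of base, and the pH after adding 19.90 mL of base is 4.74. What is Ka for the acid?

1.8 x 10^-5

19.90 mL is half of the equivalence volume, so this is the half-equivalence point where [HA] = [A^-].
At half-equivalence pH = pKa, so pKa = 4.74.
Ka = 10^(-4.74) = 1.8 x 10^-5.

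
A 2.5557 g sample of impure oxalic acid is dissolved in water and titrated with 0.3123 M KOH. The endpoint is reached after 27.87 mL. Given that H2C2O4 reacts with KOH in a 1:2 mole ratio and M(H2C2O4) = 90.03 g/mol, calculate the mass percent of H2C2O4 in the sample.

15.3%

n(KOH) = 0.3123 x 0.02787 = 0.008704 mol.
n(H2C2O4) = 0.008704 / 2 = 0.004352 mol.
mass of H2C2O4 = 0.004352 x 90.03 = 0.3918 g.
% purity = 0.3918 / 2.5557 x 100 = 15.3%.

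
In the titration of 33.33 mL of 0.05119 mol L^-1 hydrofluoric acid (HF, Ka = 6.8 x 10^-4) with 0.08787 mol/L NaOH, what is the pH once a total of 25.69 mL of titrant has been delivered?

11.97

n(acid) = 0.05119 x 0.03333 = 0.001706 mol; n(NaOH) added = 0.08787 x 0.02569 = 0.002257 mol.
Base is in excess by 0.002257 - 0.001706 = 0.0005512 mol in a total volume of 0.05902 L.
[OH^-] = 0.0005512/0.05902 = 0.009340 M, so pOH = 2.03 and pH = 14.00 - 2.03 = 11.97.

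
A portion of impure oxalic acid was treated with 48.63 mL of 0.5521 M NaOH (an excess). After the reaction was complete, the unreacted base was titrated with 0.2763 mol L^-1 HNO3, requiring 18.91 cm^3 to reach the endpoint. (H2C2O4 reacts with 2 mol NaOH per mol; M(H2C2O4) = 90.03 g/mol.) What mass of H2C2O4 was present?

Total n(NaOH) added = 0.5521 x 0.04863 = 0.02685 mol.
n(HNO3) used = 0.2763 x 0.01891 = 0.005225 mol, which equals the excess n(NaOH).
So n(NaOH) consumed by the sample = 0.02685 - 0.005225 = 0.02162 mol.
n(H2C2O4) = 0.02162 / 2 = 0.01081 mol.
mass = 0.01081 mol x 90.03 g/mol = 0.973 g.

0.973 g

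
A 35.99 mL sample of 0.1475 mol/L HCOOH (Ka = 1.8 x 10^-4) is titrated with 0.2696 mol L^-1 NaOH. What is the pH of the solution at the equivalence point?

n(HCOOH) = 0.1475 x 0.03599 = 0.005309 mol; V(NaOH) at equivalence = 0.005309/0.2696 = 0.01969 L.
At equivalence all the acid is converted to HCOO-; total volume = 0.03599 + 0.01969 = 0.05568 L, so [HCOO-] = 0.005309/0.05568 = 0.09534 M.
Kb = Kw/Ka = 1.0e-14 / 1.8 x 10^-4 = 5.56e-11.
[OH^-] = sqrt(Kb x [HCOO-]) = sqrt(5.56e-11 x 0.09534) = 2.30e-6 M.
pOH = 5.64, so pH = 14.00 - 5.64 = 8.36.

8.36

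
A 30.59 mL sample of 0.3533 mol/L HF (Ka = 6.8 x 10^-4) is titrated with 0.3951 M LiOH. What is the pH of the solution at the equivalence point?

8.22

n(HF) = 0.3533 x 0.03059 = 0.01081 mol; V(LiOH) at equivalence = 0.01081/0.3951 = 0.02735 L.
At equivalence all the acid is converted to F-; total volume = 0.03059 + 0.02735 = 0.05794 L, so [F-] = 0.01081/0.05794 = 0.1865 M.
Kb = Kw/Ka = 1.0e-14 / 6.8 x 10^-4 = 1.47e-11.
[OH^-] = sqrt(Kb x [F-]) = sqrt(1.47e-11 x 0.1865) = 1.66e-6 M.
pOH = 5.78, so pH = 14.00 - 5.78 = 8.22.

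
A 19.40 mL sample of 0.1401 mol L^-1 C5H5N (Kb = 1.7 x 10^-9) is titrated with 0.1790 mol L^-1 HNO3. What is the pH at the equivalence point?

3.17

n(C5H5N) = 0.1401 x 0.01940 = 0.002718 mol; V(HNO3) at equivalence = 0.002718/0.1790 = 0.01518 L.
At equivalence the base is fully converted to C5H5NH+; total volume = 0.03458 L, so [C5H5NH+] = 0.002718/0.03458 = 0.07859 M.
Ka(C5H5NH+) = Kw/Kb = 1.0e-14 / 1.7 x 10^-9 = 5.88e-6.
[H^+] = sqrt(Ka x [C5H5NH+]) = sqrt(5.88e-6 x 0.07859) = 0.000680 M.
pH = -log(0.000680) = 3.17.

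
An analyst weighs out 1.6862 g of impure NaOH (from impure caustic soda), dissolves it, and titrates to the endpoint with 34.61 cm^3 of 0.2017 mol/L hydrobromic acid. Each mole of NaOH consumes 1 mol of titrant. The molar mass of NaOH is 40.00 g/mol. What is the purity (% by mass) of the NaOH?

n(HBr) = 0.2017 x 0.03461 = 0.006981 mol.
n(NaOH) = 0.006981 / 1 = 0.006981 mol.
mass of NaOH = 0.006981 x 40.00 = 0.2792 g.
% purity = 0.2792 / 1.6862 x 100 = 16.6%.

16.6%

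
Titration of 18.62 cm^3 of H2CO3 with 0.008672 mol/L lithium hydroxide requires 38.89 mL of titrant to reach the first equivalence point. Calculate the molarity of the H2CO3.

0.0181 M

n(LiOH) = 0.008672 x 0.03889 = 0.0003373 mol.
At the first equivalence point, 1 mol OH^- react per mol H2CO3, so n(H2CO3) = 0.0003373 / 1 = 0.0003373 mol.
[H2CO3] = 0.0003373 / 0.01862 L = 0.0181 M.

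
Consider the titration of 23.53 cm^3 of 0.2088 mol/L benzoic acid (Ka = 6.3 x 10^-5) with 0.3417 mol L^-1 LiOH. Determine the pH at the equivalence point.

n(C6H5COOH) = 0.2088 x 0.02353 = 0.004913 mol; V(LiOH) at equivalence = 0.004913/0.3417 = 0.01438 L.
At equivalence all the acid is converted to C6H5COO-; total volume = 0.02353 + 0.01438 = 0.03791 L, so [C6H5COO-] = 0.004913/0.03791 = 0.1296 M.
Kb = Kw/Ka = 1.0e-14 / 6.3 x 10^-5 = 1.59e-10.
[OH^-] = sqrt(Kb x [C6H5COO-]) = sqrt(1.59e-10 x 0.1296) = 4.54e-6 M.
pOH = 5.34, so pH = 14.00 - 5.34 = 8.66.

8.66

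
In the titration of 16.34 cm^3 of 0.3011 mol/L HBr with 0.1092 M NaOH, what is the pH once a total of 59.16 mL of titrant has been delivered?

12.31

n(acid) = 0.3011 x 0.01634 = 0.004920 mol; n(NaOH) added = 0.1092 x 0.05916 = 0.006460 mol.
Base is in excess by 0.006460 - 0.004920 = 0.001540 mol in a total volume of 0.07550 L.
[OH^-] = 0.001540/0.07550 = 0.02040 M, so pOH = 1.69 and pH = 14.00 - 1.69 = 12.31.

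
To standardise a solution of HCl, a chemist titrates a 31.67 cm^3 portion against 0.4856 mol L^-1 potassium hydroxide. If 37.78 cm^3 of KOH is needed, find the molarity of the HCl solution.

0.579 M

n(KOH) delivered = 0.4856 x 0.03778 = 0.01835 mol.
For a 1:1 reaction, n(HCl) = 0.01835 mol.
[HCl] = 0.01835 mol / 0.03167 L = 0.579 M.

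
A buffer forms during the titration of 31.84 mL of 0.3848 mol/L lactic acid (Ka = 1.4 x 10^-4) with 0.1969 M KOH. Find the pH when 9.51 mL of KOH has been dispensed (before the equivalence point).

3.11

Initial n(HC3H5O3) = 0.3848 x 0.03184 = 0.01225 mol.
n(KOH) added = 0.1969 x 0.009510 = 0.001873 mol, converting that many moles of HC3H5O3 to C3H5O3-.
Remaining n(HC3H5O3) = 0.01038 mol; n(C3H5O3-) = 0.001873 mol.
By Henderson-Hasselbalch, pH = pKa + log([A^-]/[HA]) = 3.85 + log(0.001873/0.01038) = 3.85 + (-0.74) = 3.11.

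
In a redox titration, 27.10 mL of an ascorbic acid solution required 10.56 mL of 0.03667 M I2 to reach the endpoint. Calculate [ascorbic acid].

0.0143 M

n(I2) = 0.03667 x 0.01056 = 0.0003872 mol.
From the balanced equation, 1 mol I2 reacts with 1 mol ascorbic acid, so n(ascorbic acid) = 0.0003872 x 1/1 = 0.0003872 mol.
[ascorbic acid] = 0.0003872 / 0.02710 L = 0.0143 M.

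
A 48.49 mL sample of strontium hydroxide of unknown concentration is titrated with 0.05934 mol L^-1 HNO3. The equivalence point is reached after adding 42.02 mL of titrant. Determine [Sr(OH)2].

n(HNO3) delivered = 0.05934 x 0.04202 = 0.002493 mol.
The reaction is 1 Sr(OH)2 + 2 HNO3, so n(Sr(OH)2) = 0.002493 x 1/2 = 0.001247 mol.
[Sr(OH)2] = 0.001247 mol / 0.04849 L = 0.0257 M.

0.0257 M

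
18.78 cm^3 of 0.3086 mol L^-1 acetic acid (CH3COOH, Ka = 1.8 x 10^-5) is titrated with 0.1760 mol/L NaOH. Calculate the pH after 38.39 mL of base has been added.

12.23

n(acid) = 0.3086 x 0.01878 = 0.005796 mol; n(NaOH) added = 0.1760 x 0.03839 = 0.006757 mol.
Base is in excess by 0.006757 - 0.005796 = 0.0009611 mol in a total volume of 0.05717 L.
[OH^-] = 0.0009611/0.05717 = 0.01681 M, so pOH = 1.77 and pH = 14.00 - 1.77 = 12.23.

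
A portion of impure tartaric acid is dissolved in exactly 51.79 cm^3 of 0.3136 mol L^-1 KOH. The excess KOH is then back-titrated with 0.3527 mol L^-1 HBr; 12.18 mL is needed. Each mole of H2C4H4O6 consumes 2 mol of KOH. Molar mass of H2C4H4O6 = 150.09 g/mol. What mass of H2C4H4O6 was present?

Total n(KOH) added = 0.3136 x 0.05179 = 0.01624 mol.
n(HBr) used = 0.3527 x 0.01218 = 0.004296 mol, which equals the excess n(KOH).
So n(KOH) consumed by the sample = 0.01624 - 0.004296 = 0.01195 mol.
n(H2C4H4O6) = 0.01195 / 2 = 0.005973 mol.
mass = 0.005973 mol x 150.09 g/mol = 0.896 g.

0.896 g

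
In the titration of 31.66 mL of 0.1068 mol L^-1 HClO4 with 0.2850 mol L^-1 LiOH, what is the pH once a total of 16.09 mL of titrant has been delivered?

n(acid) = 0.1068 x 0.03166 = 0.003381 mol; n(LiOH) added = 0.2850 x 0.01609 = 0.004586 mol.
Base is in excess by 0.004586 - 0.003381 = 0.001204 mol in a total volume of 0.04775 L.
[OH^-] = 0.001204/0.04775 = 0.02522 M, so pOH = 1.60 and pH = 14.00 - 1.60 = 12.40.

12.40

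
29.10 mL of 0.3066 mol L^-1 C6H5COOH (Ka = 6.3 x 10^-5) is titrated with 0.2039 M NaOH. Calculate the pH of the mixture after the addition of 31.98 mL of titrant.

4.63

Initial n(C6H5COOH) = 0.3066 x 0.02910 = 0.008922 mol.
n(NaOH) added = 0.2039 x 0.03198 = 0.006521 mol, converting that many moles of C6H5COOH to C6H5COO-.
Remaining n(C6H5COOH) = 0.002401 mol; n(C6H5COO-) = 0.006521 mol.
By Henderson-Hasselbalch, pH = pKa + log([A^-]/[HA]) = 4.20 + log(0.006521/0.002401) = 4.20 + (+0.43) = 4.63.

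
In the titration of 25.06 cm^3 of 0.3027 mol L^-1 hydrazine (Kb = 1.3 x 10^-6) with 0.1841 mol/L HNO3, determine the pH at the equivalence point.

4.53

n(N2H4) = 0.3027 x 0.02506 = 0.007586 mol; V(HNO3) at equivalence = 0.007586/0.1841 = 0.04120 L.
At equivalence the base is fully converted to N2H5+; total volume = 0.06626 L, so [N2H5+] = 0.007586/0.06626 = 0.1145 M.
Ka(N2H5+) = Kw/Kb = 1.0e-14 / 1.3 x 10^-6 = 7.69e-9.
[H^+] = sqrt(Ka x [N2H5+]) = sqrt(7.69e-9 x 0.1145) = 2.97e-5 M.
pH = -log(2.97e-5) = 4.53.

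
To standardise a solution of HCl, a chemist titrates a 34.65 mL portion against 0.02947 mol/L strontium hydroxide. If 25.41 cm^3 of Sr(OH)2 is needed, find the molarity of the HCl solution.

n(Sr(OH)2) delivered = 0.02947 x 0.02541 = 0.0007488 mol.
The reaction is 2 HCl + 1 Sr(OH)2, so n(HCl) = 0.0007488 x 2/1 = 0.001498 mol.
[HCl] = 0.001498 mol / 0.03465 L = 0.0432 M.

0.0432 M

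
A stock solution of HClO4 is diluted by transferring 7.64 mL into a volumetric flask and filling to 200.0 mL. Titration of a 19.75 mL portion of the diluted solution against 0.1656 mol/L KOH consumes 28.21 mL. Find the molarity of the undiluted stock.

6.19 M

n(KOH) = 0.1656 x 0.02821 = 0.004672 mol.
n(HClO4) in the aliquot = 0.004672 mol.
[diluted HClO4] = 0.004672 / 0.01975 = 0.2365 M.
Dilution factor = 200.0/7.640 = 26.18, so [stock] = 0.2365 x 26.18 = 6.19 M.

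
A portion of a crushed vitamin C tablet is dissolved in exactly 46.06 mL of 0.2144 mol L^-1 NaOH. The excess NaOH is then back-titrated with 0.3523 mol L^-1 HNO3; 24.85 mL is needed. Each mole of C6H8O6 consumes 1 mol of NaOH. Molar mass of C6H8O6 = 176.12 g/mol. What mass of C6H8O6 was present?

Total n(NaOH) added = 0.2144 x 0.04606 = 0.009875 mol.
n(HNO3) used = 0.3523 x 0.02485 = 0.008755 mol, which equals the excess n(NaOH).
So n(NaOH) consumed by the sample = 0.009875 - 0.008755 = 0.001121 mol.
n(C6H8O6) = 0.001121 / 1 = 0.001121 mol.
mass = 0.001121 mol x 176.12 g/mol = 0.197 g.

0.197 g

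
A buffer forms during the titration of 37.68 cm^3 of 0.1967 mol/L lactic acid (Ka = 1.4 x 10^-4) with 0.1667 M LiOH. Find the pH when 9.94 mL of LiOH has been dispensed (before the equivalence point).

3.31

Initial n(HC3H5O3) = 0.1967 x 0.03768 = 0.007412 mol.
n(LiOH) added = 0.1667 x 0.009940 = 0.001657 mol, converting that many moles of HC3H5O3 to C3H5O3-.
Remaining n(HC3H5O3) = 0.005755 mol; n(C3H5O3-) = 0.001657 mol.
By Henderson-Hasselbalch, pH = pKa + log([A^-]/[HA]) = 3.85 + log(0.001657/0.005755) = 3.85 + (-0.54) = 3.31.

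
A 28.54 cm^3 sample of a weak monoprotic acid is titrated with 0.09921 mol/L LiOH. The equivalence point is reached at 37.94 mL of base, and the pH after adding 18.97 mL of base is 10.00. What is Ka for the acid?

1.0 x 10^-10

18.97 mL is half of the equivalence volume, so this is the half-equivalence point where [HA] = [A^-].
At half-equivalence pH = pKa, so pKa = 10.00.
Ka = 10^(-10.00) = 1.0 x 10^-10.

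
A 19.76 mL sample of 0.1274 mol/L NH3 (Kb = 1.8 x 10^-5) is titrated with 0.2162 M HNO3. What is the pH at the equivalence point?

5.18

n(NH3) = 0.1274 x 0.01976 = 0.002517 mol; V(HNO3) at equivalence = 0.002517/0.2162 = 0.01164 L.
At equivalence the base is fully converted to NH4+; total volume = 0.03140 L, so [NH4+] = 0.002517/0.03140 = 0.08016 M.
Ka(NH4+) = Kw/Kb = 1.0e-14 / 1.8 x 10^-5 = 5.56e-10.
[H^+] = sqrt(Ka x [NH4+]) = sqrt(5.56e-10 x 0.08016) = 6.67e-6 M.
pH = -log(6.67e-6) = 5.18.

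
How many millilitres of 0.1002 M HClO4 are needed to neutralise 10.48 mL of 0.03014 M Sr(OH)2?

n(Sr(OH)2) = 0.03014 mol/L x 0.01048 L = 0.0003159 mol.
The neutralisation is 1 Sr(OH)2 : 2 HClO4, so n(HClO4) = 0.0003159 x 2/1 = 0.0006317 mol.
V(HClO4) = 0.0006317 / 0.1002 = 0.006305 L = 6.30 mL.

6.30 mL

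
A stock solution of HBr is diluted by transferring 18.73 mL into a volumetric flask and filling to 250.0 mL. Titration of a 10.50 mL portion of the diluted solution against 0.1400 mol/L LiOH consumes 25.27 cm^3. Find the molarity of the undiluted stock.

4.50 M

n(LiOH) = 0.1400 x 0.02527 = 0.003538 mol.
n(HBr) in the aliquot = 0.003538 mol.
[diluted HBr] = 0.003538 / 0.01050 = 0.3369 M.
Dilution factor = 250.0/18.73 = 13.35, so [stock] = 0.3369 x 13.35 = 4.50 M.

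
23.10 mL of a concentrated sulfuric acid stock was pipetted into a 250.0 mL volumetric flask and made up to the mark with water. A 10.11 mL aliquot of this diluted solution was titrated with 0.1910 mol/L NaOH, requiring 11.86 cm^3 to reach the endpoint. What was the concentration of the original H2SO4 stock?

1.21 M

n(NaOH) = 0.1910 x 0.01186 = 0.002265 mol.
n(H2SO4) in the aliquot = 0.002265 x 1/2 = 0.001133 mol.
[diluted H2SO4] = 0.001133 / 0.01011 = 0.1120 M.
Dilution factor = 250.0/23.10 = 10.82, so [stock] = 0.1120 x 10.82 = 1.21 M.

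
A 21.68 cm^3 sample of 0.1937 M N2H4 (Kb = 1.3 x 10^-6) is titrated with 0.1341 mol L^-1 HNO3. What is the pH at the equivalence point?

4.61

n(N2H4) = 0.1937 x 0.02168 = 0.004199 mol; V(HNO3) at equivalence = 0.004199/0.1341 = 0.03132 L.
At equivalence the base is fully converted to N2H5+; total volume = 0.05300 L, so [N2H5+] = 0.004199/0.05300 = 0.07924 M.
Ka(N2H5+) = Kw/Kb = 1.0e-14 / 1.3 x 10^-6 = 7.69e-9.
[H^+] = sqrt(Ka x [N2H5+]) = sqrt(7.69e-9 x 0.07924) = 2.47e-5 M.
pH = -log(2.47e-5) = 4.61.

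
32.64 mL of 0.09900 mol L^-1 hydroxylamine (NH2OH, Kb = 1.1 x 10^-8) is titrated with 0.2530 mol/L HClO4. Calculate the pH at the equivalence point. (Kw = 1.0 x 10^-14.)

n(NH2OH) = 0.09900 x 0.03264 = 0.003231 mol; V(HClO4) at equivalence = 0.003231/0.2530 = 0.01277 L.
At equivalence the base is fully converted to NH3OH+; total volume = 0.04541 L, so [NH3OH+] = 0.003231/0.04541 = 0.07116 M.
Ka(NH3OH+) = Kw/Kb = 1.0e-14 / 1.1 x 10^-8 = 9.09e-7.
[H^+] = sqrt(Ka x [NH3OH+]) = sqrt(9.09e-7 x 0.07116) = 0.000254 M.
pH = -log(0.000254) = 3.59.

3.59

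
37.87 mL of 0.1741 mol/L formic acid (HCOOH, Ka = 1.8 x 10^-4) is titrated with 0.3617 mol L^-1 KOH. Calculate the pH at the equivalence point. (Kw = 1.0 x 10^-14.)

n(HCOOH) = 0.1741 x 0.03787 = 0.006593 mol; V(KOH) at equivalence = 0.006593/0.3617 = 0.01823 L.
At equivalence all the acid is converted to HCOO-; total volume = 0.03787 + 0.01823 = 0.05610 L, so [HCOO-] = 0.006593/0.05610 = 0.1175 M.
Kb = Kw/Ka = 1.0e-14 / 1.8 x 10^-4 = 5.56e-11.
[OH^-] = sqrt(Kb x [HCOO-]) = sqrt(5.56e-11 x 0.1175) = 2.56e-6 M.
pOH = 5.59, so pH = 14.00 - 5.59 = 8.41.

8.41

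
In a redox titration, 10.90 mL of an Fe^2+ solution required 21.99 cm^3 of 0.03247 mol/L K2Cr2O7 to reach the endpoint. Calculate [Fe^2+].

0.393 M

n(K2Cr2O7) = 0.03247 x 0.02199 = 0.0007140 mol.
From the balanced equation, 1 mol K2Cr2O7 reacts with 6 mol Fe^2+, so n(Fe^2+) = 0.0007140 x 6/1 = 0.004284 mol.
[Fe^2+] = 0.004284 / 0.01090 L = 0.393 M.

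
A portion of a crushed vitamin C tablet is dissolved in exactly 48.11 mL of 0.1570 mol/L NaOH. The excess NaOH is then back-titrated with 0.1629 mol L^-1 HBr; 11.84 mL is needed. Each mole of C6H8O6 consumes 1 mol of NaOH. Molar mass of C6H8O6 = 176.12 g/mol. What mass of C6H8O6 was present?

0.991 g

Total n(NaOH) added = 0.1570 x 0.04811 = 0.007553 mol.
n(HBr) used = 0.1629 x 0.01184 = 0.001929 mol, which equals the excess n(NaOH).
So n(NaOH) consumed by the sample = 0.007553 - 0.001929 = 0.005625 mol.
n(C6H8O6) = 0.005625 / 1 = 0.005625 mol.
mass = 0.005625 mol x 176.12 g/mol = 0.991 g.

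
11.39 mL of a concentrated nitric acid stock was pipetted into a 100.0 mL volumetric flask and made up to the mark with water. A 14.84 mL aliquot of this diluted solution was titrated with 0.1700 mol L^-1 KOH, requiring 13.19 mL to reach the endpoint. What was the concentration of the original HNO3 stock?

n(KOH) = 0.1700 x 0.01319 = 0.002242 mol.
n(HNO3) in the aliquot = 0.002242 mol.
[diluted HNO3] = 0.002242 / 0.01484 = 0.1511 M.
Dilution factor = 100.0/11.39 = 8.780, so [stock] = 0.1511 x 8.780 = 1.33 M.

1.33 M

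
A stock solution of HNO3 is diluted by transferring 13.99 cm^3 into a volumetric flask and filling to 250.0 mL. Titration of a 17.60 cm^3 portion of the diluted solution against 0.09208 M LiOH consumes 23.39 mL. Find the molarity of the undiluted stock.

2.19 M

n(LiOH) = 0.09208 x 0.02339 = 0.002154 mol.
n(HNO3) in the aliquot = 0.002154 mol.
[diluted HNO3] = 0.002154 / 0.01760 = 0.1224 M.
Dilution factor = 250.0/13.99 = 17.87, so [stock] = 0.1224 x 17.87 = 2.19 M.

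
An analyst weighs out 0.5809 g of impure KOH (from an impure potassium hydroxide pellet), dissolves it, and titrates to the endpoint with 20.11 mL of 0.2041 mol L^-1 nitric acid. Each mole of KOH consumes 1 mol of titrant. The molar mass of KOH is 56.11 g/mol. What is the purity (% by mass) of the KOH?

39.6%

n(HNO3) = 0.2041 x 0.02011 = 0.004104 mol.
n(KOH) = 0.004104 / 1 = 0.004104 mol.
mass of KOH = 0.004104 x 56.11 = 0.2303 g.
% purity = 0.2303 / 0.5809 x 100 = 39.6%.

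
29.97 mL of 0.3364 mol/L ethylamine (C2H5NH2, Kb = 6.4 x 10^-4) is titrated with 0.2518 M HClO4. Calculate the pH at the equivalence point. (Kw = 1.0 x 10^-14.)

n(C2H5NH2) = 0.3364 x 0.02997 = 0.01008 mol; V(HClO4) at equivalence = 0.01008/0.2518 = 0.04004 L.
At equivalence the base is fully converted to C2H5NH3+; total volume = 0.07001 L, so [C2H5NH3+] = 0.01008/0.07001 = 0.1440 M.
Ka(C2H5NH3+) = Kw/Kb = 1.0e-14 / 6.4 x 10^-4 = 1.56e-11.
[H^+] = sqrt(Ka x [C2H5NH3+]) = sqrt(1.56e-11 x 0.1440) = 1.50e-6 M.
pH = -log(1.50e-6) = 5.82.

5.82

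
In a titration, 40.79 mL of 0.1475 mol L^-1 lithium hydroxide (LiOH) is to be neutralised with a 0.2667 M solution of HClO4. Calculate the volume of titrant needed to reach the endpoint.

22.6 mL

n(LiOH) = 0.1475 mol/L x 0.04079 L = 0.006017 mol.
At equivalence n(HClO4) = n(LiOH) = 0.006017 mol.
V(HClO4) = 0.006017 / 0.2667 = 0.02256 L = 22.6 mL.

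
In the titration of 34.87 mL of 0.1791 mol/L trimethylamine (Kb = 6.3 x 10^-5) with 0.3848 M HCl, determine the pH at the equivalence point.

n((CH3)3N) = 0.1791 x 0.03487 = 0.006245 mol; V(HCl) at equivalence = 0.006245/0.3848 = 0.01623 L.
At equivalence the base is fully converted to (CH3)3NH+; total volume = 0.05110 L, so [(CH3)3NH+] = 0.006245/0.05110 = 0.1222 M.
Ka((CH3)3NH+) = Kw/Kb = 1.0e-14 / 6.3 x 10^-5 = 1.59e-10.
[H^+] = sqrt(Ka x [(CH3)3NH+]) = sqrt(1.59e-10 x 0.1222) = 4.40e-6 M.
pH = -log(4.40e-6) = 5.36.

5.36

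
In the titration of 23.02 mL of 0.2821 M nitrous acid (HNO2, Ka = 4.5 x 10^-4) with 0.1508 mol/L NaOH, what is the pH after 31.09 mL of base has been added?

Initial n(HNO2) = 0.2821 x 0.02302 = 0.006494 mol.
n(NaOH) added = 0.1508 x 0.03109 = 0.004688 mol, converting that many moles of HNO2 to NO2-.
Remaining n(HNO2) = 0.001806 mol; n(NO2-) = 0.004688 mol.
By Henderson-Hasselbalch, pH = pKa + log([A^-]/[HA]) = 3.35 + log(0.004688/0.001806) = 3.35 + (+0.41) = 3.76.

3.76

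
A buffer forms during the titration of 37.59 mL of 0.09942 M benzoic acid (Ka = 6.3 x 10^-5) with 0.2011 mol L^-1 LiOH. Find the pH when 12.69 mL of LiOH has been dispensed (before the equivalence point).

4.53

Initial n(C6H5COOH) = 0.09942 x 0.03759 = 0.003737 mol.
n(LiOH) added = 0.2011 x 0.01269 = 0.002552 mol, converting that many moles of C6H5COOH to C6H5COO-.
Remaining n(C6H5COOH) = 0.001185 mol; n(C6H5COO-) = 0.002552 mol.
By Henderson-Hasselbalch, pH = pKa + log([A^-]/[HA]) = 4.20 + log(0.002552/0.001185) = 4.20 + (+0.33) = 4.53.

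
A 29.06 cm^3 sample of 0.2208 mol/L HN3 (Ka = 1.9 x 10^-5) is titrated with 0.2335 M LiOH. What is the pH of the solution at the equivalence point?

8.89

n(HN3) = 0.2208 x 0.02906 = 0.006416 mol; V(LiOH) at equivalence = 0.006416/0.2335 = 0.02748 L.
At equivalence all the acid is converted to N3-; total volume = 0.02906 + 0.02748 = 0.05654 L, so [N3-] = 0.006416/0.05654 = 0.1135 M.
Kb = Kw/Ka = 1.0e-14 / 1.9 x 10^-5 = 5.26e-10.
[OH^-] = sqrt(Kb x [N3-]) = sqrt(5.26e-10 x 0.1135) = 7.73e-6 M.
pOH = 5.11, so pH = 14.00 - 5.11 = 8.89.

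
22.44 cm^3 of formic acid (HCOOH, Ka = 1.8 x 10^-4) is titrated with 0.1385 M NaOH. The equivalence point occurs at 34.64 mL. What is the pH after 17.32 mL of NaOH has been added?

17.32 mL is exactly half the equivalence volume (34.64/2), i.e. the half-equivalence point.
There, n(HA) = n(A^-), so pH = pKa = -log(1.8 x 10^-4) = 3.74.

3.74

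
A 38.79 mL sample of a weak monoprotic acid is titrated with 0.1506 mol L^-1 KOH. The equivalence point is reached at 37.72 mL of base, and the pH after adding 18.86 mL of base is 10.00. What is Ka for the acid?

1.0 x 10^-10

18.86 mL is half of the equivalence volume, so this is the half-equivalence point where [HA] = [A^-].
At half-equivalence pH = pKa, so pKa = 10.00.
Ka = 10^(-10.00) = 1.0 x 10^-10.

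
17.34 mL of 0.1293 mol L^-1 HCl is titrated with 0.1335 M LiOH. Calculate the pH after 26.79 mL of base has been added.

12.48

n(acid) = 0.1293 x 0.01734 = 0.002242 mol; n(LiOH) added = 0.1335 x 0.02679 = 0.003576 mol.
Base is in excess by 0.003576 - 0.002242 = 0.001334 mol in a total volume of 0.04413 L.
[OH^-] = 0.001334/0.04413 = 0.03024 M, so pOH = 1.52 and pH = 14.00 - 1.52 = 12.48.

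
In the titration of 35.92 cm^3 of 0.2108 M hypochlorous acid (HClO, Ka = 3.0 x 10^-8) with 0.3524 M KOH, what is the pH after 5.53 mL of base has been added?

7.06

Initial n(HClO) = 0.2108 x 0.03592 = 0.007572 mol.
n(KOH) added = 0.3524 x 0.005530 = 0.001949 mol, converting that many moles of HClO to ClO-.
Remaining n(HClO) = 0.005623 mol; n(ClO-) = 0.001949 mol.
By Henderson-Hasselbalch, pH = pKa + log([A^-]/[HA]) = 7.52 + log(0.001949/0.005623) = 7.52 + (-0.46) = 7.06.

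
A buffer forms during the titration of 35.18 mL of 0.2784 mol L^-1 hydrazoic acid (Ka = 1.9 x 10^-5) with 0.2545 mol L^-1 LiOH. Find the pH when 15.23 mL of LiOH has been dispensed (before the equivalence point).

Initial n(HN3) = 0.2784 x 0.03518 = 0.009794 mol.
n(LiOH) added = 0.2545 x 0.01523 = 0.003876 mol, converting that many moles of HN3 to N3-.
Remaining n(HN3) = 0.005918 mol; n(N3-) = 0.003876 mol.
By Henderson-Hasselbalch, pH = pKa + log([A^-]/[HA]) = 4.72 + log(0.003876/0.005918) = 4.72 + (-0.18) = 4.54.

4.54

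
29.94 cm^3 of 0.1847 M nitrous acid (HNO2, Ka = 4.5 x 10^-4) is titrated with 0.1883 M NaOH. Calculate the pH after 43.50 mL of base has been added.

n(acid) = 0.1847 x 0.02994 = 0.005530 mol; n(NaOH) added = 0.1883 x 0.04350 = 0.008191 mol.
Base is in excess by 0.008191 - 0.005530 = 0.002661 mol in a total volume of 0.07344 L.
[OH^-] = 0.002661/0.07344 = 0.03624 M, so pOH = 1.44 and pH = 14.00 - 1.44 = 12.56.

12.56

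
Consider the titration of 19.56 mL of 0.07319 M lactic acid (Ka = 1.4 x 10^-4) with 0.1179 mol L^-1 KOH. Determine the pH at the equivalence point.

8.25

n(HC3H5O3) = 0.07319 x 0.01956 = 0.001432 mol; V(KOH) at equivalence = 0.001432/0.1179 = 0.01214 L.
At equivalence all the acid is converted to C3H5O3-; total volume = 0.01956 + 0.01214 = 0.03170 L, so [C3H5O3-] = 0.001432/0.03170 = 0.04516 M.
Kb = Kw/Ka = 1.0e-14 / 1.4 x 10^-4 = 7.14e-11.
[OH^-] = sqrt(Kb x [C3H5O3-]) = sqrt(7.14e-11 x 0.04516) = 1.80e-6 M.
pOH = 5.75, so pH = 14.00 - 5.75 = 8.25.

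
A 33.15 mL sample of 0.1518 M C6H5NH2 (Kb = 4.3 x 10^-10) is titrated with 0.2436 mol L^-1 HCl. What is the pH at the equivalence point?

2.83

n(C6H5NH2) = 0.1518 x 0.03315 = 0.005032 mol; V(HCl) at equivalence = 0.005032/0.2436 = 0.02066 L.
At equivalence the base is fully converted to C6H5NH3+; total volume = 0.05381 L, so [C6H5NH3+] = 0.005032/0.05381 = 0.09352 M.
Ka(C6H5NH3+) = Kw/Kb = 1.0e-14 / 4.3 x 10^-10 = 2.33e-5.
[H^+] = sqrt(Ka x [C6H5NH3+]) = sqrt(2.33e-5 x 0.09352) = 0.00147 M.
pH = -log(0.00147) = 2.83.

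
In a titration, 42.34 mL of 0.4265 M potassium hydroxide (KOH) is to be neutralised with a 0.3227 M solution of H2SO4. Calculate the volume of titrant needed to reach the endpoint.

n(KOH) = 0.4265 mol/L x 0.04234 L = 0.01806 mol.
The neutralisation is 2 KOH : 1 H2SO4, so n(H2SO4) = 0.01806 x 1/2 = 0.009029 mol.
V(H2SO4) = 0.009029 / 0.3227 = 0.02798 L = 28.0 mL.

28.0 mL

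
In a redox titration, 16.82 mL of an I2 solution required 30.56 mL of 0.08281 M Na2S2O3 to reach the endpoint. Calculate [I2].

n(Na2S2O3) = 0.08281 x 0.03056 = 0.002531 mol.
From the balanced equation, 2 mol Na2S2O3 reacts with 1 mol I2, so n(I2) = 0.002531 x 1/2 = 0.001265 mol.
[I2] = 0.001265 / 0.01682 L = 0.0752 M.

0.0752 M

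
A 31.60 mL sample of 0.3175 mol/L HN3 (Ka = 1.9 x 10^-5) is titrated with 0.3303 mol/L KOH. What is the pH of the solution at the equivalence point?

n(HN3) = 0.3175 x 0.03160 = 0.01003 mol; V(KOH) at equivalence = 0.01003/0.3303 = 0.03038 L.
At equivalence all the acid is converted to N3-; total volume = 0.03160 + 0.03038 = 0.06198 L, so [N3-] = 0.01003/0.06198 = 0.1619 M.
Kb = Kw/Ka = 1.0e-14 / 1.9 x 10^-5 = 5.26e-10.
[OH^-] = sqrt(Kb x [N3-]) = sqrt(5.26e-10 x 0.1619) = 9.23e-6 M.
pOH = 5.03, so pH = 14.00 - 5.03 = 8.97.

8.97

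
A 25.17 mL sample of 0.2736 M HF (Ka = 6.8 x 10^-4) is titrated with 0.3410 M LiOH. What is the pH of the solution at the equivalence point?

8.17

n(HF) = 0.2736 x 0.02517 = 0.006887 mol; V(LiOH) at equivalence = 0.006887/0.3410 = 0.02020 L.
At equivalence all the acid is converted to F-; total volume = 0.02517 + 0.02020 = 0.04537 L, so [F-] = 0.006887/0.04537 = 0.1518 M.
Kb = Kw/Ka = 1.0e-14 / 6.8 x 10^-4 = 1.47e-11.
[OH^-] = sqrt(Kb x [F-]) = sqrt(1.47e-11 x 0.1518) = 1.49e-6 M.
pOH = 5.83, so pH = 14.00 - 5.83 = 8.17.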